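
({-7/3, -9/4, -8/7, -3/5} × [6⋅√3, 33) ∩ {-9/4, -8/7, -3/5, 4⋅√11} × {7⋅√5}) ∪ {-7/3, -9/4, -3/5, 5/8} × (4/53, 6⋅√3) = ({-9/4, -8/7, -3/5} × {7⋅√5}) ∪ ({-7/3, -9/4, -3/5, 5/8} × (4/53, 6⋅√3))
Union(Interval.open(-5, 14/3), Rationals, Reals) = Interval(-oo, oo)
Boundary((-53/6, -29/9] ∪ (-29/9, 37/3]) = {-53/6, 37/3}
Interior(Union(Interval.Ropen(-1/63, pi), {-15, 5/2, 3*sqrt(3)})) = Interval.open(-1/63, pi)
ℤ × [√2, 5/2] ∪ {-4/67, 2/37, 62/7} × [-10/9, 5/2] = (ℤ × [√2, 5/2]) ∪ ({-4/67, 2/37, 62/7} × [-10/9, 5/2])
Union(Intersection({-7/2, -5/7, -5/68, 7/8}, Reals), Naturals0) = Union({-7/2, -5/7, -5/68, 7/8}, Naturals0)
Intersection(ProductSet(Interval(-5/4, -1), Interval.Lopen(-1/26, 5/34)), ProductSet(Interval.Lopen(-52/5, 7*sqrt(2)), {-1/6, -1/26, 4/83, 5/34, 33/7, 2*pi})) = ProductSet(Interval(-5/4, -1), {4/83, 5/34})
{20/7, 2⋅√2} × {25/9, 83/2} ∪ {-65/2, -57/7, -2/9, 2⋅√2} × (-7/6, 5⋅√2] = ({20/7, 2⋅√2} × {25/9, 83/2}) ∪ ({-65/2, -57/7, -2/9, 2⋅√2} × (-7/6, 5⋅√2])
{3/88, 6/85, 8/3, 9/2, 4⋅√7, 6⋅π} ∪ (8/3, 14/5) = {3/88, 6/85, 9/2, 4⋅√7, 6⋅π} ∪ [8/3, 14/5)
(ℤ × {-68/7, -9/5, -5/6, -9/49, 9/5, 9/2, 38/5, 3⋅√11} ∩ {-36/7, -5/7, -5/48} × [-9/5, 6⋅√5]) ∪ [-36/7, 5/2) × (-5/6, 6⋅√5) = [-36/7, 5/2) × (-5/6, 6⋅√5)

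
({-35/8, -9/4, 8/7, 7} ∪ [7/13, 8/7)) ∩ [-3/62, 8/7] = [7/13, 8/7]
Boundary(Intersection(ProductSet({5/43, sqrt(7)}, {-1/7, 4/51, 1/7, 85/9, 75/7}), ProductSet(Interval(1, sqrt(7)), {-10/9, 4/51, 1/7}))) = ProductSet({sqrt(7)}, {4/51, 1/7})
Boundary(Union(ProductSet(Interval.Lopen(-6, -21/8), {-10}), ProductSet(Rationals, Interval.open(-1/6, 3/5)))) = Union(ProductSet(Interval(-6, -21/8), {-10}), ProductSet(Reals, Interval(-1/6, 3/5)))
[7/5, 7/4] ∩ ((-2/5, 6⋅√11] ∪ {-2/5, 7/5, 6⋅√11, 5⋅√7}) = [7/5, 7/4]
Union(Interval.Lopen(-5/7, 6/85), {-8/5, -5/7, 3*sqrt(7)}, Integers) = Union({-8/5, 3*sqrt(7)}, Integers, Interval(-5/7, 6/85))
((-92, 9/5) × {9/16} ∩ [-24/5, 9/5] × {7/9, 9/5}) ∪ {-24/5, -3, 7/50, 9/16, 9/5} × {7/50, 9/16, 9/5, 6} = {-24/5, -3, 7/50, 9/16, 9/5} × {7/50, 9/16, 9/5, 6}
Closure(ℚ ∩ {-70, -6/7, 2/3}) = {-70, -6/7, 2/3}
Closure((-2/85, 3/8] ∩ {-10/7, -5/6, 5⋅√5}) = ∅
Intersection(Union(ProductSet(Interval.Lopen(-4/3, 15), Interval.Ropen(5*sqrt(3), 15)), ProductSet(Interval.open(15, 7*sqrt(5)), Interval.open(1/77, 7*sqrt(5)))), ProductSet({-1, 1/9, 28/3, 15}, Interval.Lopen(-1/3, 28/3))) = ProductSet({-1, 1/9, 28/3, 15}, Interval(5*sqrt(3), 28/3))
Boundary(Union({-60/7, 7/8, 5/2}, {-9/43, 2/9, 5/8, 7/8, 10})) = {-60/7, -9/43, 2/9, 5/8, 7/8, 5/2, 10}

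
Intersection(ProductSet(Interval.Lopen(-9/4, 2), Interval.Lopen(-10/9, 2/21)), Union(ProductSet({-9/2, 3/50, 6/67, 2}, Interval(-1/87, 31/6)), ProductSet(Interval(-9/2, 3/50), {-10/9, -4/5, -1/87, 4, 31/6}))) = Union(ProductSet({3/50, 6/67, 2}, Interval(-1/87, 2/21)), ProductSet(Interval.Lopen(-9/4, 3/50), {-4/5, -1/87}))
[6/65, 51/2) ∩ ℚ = ℚ ∩ [6/65, 51/2)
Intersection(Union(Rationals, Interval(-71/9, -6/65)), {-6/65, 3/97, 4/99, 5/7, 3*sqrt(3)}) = {-6/65, 3/97, 4/99, 5/7}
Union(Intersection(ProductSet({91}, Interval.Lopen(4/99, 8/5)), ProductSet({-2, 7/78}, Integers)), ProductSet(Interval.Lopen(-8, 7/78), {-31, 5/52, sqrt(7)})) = ProductSet(Interval.Lopen(-8, 7/78), {-31, 5/52, sqrt(7)})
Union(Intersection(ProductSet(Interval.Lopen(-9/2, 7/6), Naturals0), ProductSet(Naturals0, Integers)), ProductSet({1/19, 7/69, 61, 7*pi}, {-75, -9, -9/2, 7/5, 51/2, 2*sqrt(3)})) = Union(ProductSet({1/19, 7/69, 61, 7*pi}, {-75, -9, -9/2, 7/5, 51/2, 2*sqrt(3)}), ProductSet(Range(0, 2, 1), Naturals0))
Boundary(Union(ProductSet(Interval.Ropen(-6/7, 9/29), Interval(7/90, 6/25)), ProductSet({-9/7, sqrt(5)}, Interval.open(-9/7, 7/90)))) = Union(ProductSet({-9/7, sqrt(5)}, Interval(-9/7, 7/90)), ProductSet({-6/7, 9/29}, Interval(7/90, 6/25)), ProductSet(Interval(-6/7, 9/29), {7/90, 6/25}))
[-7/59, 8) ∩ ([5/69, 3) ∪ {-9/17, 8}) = [5/69, 3)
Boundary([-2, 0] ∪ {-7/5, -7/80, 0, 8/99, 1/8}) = {-2, 0, 8/99, 1/8}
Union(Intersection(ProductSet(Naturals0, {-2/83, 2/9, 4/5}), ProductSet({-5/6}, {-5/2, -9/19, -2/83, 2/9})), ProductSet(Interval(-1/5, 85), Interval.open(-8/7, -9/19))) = ProductSet(Interval(-1/5, 85), Interval.open(-8/7, -9/19))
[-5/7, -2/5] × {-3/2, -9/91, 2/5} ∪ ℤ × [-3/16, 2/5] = (ℤ × [-3/16, 2/5]) ∪ ([-5/7, -2/5] × {-3/2, -9/91, 2/5})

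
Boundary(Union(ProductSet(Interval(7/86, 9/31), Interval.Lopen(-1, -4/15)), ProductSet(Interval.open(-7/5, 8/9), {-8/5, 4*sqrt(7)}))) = Union(ProductSet({7/86, 9/31}, Interval(-1, -4/15)), ProductSet(Interval(-7/5, 8/9), {-8/5, 4*sqrt(7)}), ProductSet(Interval(7/86, 9/31), {-1, -4/15}))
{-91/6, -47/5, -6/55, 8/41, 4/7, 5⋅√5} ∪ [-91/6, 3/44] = [-91/6, 3/44] ∪ {8/41, 4/7, 5⋅√5}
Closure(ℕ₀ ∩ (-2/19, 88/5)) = {0, 1, …, 17}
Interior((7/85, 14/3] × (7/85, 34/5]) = (7/85, 14/3) × (7/85, 34/5)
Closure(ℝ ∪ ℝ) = ℝ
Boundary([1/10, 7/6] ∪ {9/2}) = {1/10, 7/6, 9/2}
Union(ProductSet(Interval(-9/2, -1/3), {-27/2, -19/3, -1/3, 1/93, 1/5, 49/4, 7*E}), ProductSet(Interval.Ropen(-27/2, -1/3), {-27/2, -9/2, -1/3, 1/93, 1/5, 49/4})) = Union(ProductSet(Interval.Ropen(-27/2, -1/3), {-27/2, -9/2, -1/3, 1/93, 1/5, 49/4}), ProductSet(Interval(-9/2, -1/3), {-27/2, -19/3, -1/3, 1/93, 1/5, 49/4, 7*E}))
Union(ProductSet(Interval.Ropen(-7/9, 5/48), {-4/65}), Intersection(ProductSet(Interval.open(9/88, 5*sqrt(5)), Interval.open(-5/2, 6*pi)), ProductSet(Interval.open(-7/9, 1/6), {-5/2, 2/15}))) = Union(ProductSet(Interval.Ropen(-7/9, 5/48), {-4/65}), ProductSet(Interval.open(9/88, 1/6), {2/15}))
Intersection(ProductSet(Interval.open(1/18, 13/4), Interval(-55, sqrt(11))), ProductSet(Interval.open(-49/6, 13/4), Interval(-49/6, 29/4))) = ProductSet(Interval.open(1/18, 13/4), Interval(-49/6, sqrt(11)))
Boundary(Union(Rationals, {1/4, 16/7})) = Reals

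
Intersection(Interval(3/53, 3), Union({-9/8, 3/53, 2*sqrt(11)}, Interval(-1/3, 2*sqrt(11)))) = Interval(3/53, 3)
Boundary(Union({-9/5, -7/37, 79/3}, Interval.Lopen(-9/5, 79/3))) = {-9/5, 79/3}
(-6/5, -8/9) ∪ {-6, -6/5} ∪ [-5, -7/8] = {-6} ∪ [-5, -7/8]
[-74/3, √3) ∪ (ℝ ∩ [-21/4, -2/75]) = [-74/3, √3)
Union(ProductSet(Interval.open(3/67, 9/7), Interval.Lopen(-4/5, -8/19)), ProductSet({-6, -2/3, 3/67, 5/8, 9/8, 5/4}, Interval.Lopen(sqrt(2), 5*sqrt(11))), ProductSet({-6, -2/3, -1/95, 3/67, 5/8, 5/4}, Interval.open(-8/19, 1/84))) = Union(ProductSet({-6, -2/3, -1/95, 3/67, 5/8, 5/4}, Interval.open(-8/19, 1/84)), ProductSet({-6, -2/3, 3/67, 5/8, 9/8, 5/4}, Interval.Lopen(sqrt(2), 5*sqrt(11))), ProductSet(Interval.open(3/67, 9/7), Interval.Lopen(-4/5, -8/19)))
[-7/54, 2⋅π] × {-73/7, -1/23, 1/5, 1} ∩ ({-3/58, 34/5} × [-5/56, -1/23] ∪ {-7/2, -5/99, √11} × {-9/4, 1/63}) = {-3/58} × {-1/23}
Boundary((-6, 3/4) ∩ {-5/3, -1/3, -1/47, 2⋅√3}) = {-5/3, -1/3, -1/47}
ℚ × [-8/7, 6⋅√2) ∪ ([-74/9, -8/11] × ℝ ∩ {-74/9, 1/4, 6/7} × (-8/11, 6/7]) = ℚ × [-8/7, 6⋅√2)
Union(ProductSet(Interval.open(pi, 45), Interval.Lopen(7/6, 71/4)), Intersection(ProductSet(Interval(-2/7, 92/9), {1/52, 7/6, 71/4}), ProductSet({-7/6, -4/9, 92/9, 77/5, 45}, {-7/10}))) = ProductSet(Interval.open(pi, 45), Interval.Lopen(7/6, 71/4))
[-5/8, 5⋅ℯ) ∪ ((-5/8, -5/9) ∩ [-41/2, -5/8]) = [-5/8, 5⋅ℯ)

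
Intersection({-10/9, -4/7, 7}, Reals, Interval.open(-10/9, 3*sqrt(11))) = {-4/7, 7}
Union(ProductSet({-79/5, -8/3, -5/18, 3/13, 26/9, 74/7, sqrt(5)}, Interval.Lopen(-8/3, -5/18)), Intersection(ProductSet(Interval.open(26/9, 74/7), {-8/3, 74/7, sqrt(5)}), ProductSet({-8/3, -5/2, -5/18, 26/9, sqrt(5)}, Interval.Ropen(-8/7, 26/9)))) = ProductSet({-79/5, -8/3, -5/18, 3/13, 26/9, 74/7, sqrt(5)}, Interval.Lopen(-8/3, -5/18))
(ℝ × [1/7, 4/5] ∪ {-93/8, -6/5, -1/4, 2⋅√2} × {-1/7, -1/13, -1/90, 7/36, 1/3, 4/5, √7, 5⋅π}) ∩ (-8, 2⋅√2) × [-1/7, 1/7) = {-6/5, -1/4} × {-1/7, -1/13, -1/90}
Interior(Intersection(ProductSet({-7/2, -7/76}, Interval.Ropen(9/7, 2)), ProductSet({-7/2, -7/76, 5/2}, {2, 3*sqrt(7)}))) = EmptySet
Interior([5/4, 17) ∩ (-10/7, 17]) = (5/4, 17)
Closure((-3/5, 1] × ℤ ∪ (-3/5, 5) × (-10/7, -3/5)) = ([-3/5, 1] × ℤ) ∪ ({-3/5, 5} × [-10/7, -3/5]) ∪ ([-3/5, 5] × {-10/7, -3/5}) ∪ ((-3/5, 5) × (-10/7, -3/5))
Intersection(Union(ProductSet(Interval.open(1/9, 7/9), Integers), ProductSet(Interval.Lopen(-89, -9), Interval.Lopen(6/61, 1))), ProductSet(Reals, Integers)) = Union(ProductSet(Interval.Lopen(-89, -9), Range(1, 2, 1)), ProductSet(Interval.open(1/9, 7/9), Integers))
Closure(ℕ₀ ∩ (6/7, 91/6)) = {1, 2, …, 15}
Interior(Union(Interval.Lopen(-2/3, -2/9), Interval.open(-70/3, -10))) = Union(Interval.open(-70/3, -10), Interval.open(-2/3, -2/9))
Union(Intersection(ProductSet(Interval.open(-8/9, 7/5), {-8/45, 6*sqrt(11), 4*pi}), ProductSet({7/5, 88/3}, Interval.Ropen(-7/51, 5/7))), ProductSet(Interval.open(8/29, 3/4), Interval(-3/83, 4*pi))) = ProductSet(Interval.open(8/29, 3/4), Interval(-3/83, 4*pi))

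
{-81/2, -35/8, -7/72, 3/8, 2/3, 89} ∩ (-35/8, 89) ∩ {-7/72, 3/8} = {-7/72, 3/8}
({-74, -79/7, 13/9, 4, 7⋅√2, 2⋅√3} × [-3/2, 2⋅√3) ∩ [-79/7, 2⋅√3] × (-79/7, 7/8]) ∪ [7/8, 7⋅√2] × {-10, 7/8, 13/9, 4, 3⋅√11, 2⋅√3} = ({-79/7, 13/9, 2⋅√3} × [-3/2, 7/8]) ∪ ([7/8, 7⋅√2] × {-10, 7/8, 13/9, 4, 3⋅√11, 2⋅√3})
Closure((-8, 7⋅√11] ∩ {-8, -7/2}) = {-7/2}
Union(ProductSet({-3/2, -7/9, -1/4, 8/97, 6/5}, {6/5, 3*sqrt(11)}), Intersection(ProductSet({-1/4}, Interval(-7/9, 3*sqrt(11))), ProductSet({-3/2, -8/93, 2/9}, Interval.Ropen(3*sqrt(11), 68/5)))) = ProductSet({-3/2, -7/9, -1/4, 8/97, 6/5}, {6/5, 3*sqrt(11)})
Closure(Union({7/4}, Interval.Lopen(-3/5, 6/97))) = Union({7/4}, Interval(-3/5, 6/97))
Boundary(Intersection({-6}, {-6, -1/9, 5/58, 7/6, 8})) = {-6}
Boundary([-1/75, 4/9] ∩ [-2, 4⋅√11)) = {-1/75, 4/9}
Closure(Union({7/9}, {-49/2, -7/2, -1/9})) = {-49/2, -7/2, -1/9, 7/9}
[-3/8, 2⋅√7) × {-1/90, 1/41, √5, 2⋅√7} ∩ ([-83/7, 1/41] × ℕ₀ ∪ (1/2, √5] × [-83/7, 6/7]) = (1/2, √5] × {-1/90, 1/41}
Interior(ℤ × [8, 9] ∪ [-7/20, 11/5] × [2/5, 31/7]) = (-7/20, 11/5) × (2/5, 31/7)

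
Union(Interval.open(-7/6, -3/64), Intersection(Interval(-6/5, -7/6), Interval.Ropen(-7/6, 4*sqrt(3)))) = Interval.Ropen(-7/6, -3/64)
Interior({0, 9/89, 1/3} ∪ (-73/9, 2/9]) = (-73/9, 2/9)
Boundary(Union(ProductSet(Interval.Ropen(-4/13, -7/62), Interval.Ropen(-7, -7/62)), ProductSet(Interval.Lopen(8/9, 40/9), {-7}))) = Union(ProductSet({-4/13, -7/62}, Interval(-7, -7/62)), ProductSet(Interval(-4/13, -7/62), {-7, -7/62}), ProductSet(Interval(8/9, 40/9), {-7}))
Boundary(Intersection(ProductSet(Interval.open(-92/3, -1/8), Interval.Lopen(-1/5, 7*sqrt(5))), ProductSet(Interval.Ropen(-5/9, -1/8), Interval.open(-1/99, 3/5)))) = Union(ProductSet({-5/9, -1/8}, Interval(-1/99, 3/5)), ProductSet(Interval(-5/9, -1/8), {-1/99, 3/5}))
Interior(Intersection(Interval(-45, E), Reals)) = Interval.open(-45, E)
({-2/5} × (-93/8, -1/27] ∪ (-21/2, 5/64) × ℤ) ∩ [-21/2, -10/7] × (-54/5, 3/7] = (-21/2, -10/7] × {-10, -9, …, 0}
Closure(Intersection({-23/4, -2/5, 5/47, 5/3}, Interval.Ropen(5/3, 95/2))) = {5/3}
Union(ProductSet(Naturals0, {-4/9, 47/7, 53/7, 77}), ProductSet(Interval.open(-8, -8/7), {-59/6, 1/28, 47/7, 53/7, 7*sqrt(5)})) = Union(ProductSet(Interval.open(-8, -8/7), {-59/6, 1/28, 47/7, 53/7, 7*sqrt(5)}), ProductSet(Naturals0, {-4/9, 47/7, 53/7, 77}))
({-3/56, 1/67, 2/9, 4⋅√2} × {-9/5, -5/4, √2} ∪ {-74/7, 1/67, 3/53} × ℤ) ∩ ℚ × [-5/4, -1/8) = ({-3/56, 1/67, 2/9} × {-5/4}) ∪ ({-74/7, 1/67, 3/53} × {-1})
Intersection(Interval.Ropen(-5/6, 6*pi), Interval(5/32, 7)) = Interval(5/32, 7)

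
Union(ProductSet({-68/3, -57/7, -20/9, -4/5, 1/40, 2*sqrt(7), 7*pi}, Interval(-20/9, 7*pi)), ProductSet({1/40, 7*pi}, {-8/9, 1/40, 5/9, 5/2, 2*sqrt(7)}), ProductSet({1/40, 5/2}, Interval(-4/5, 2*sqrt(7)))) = Union(ProductSet({1/40, 5/2}, Interval(-4/5, 2*sqrt(7))), ProductSet({-68/3, -57/7, -20/9, -4/5, 1/40, 2*sqrt(7), 7*pi}, Interval(-20/9, 7*pi)))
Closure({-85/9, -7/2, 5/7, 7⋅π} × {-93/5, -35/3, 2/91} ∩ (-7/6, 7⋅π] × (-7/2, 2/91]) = {5/7, 7⋅π} × {2/91}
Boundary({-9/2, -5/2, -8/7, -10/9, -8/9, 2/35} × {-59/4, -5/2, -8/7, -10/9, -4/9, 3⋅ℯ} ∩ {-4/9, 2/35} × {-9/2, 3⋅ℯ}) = {2/35} × {3⋅ℯ}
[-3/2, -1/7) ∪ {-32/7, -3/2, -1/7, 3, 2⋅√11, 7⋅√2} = {-32/7, 3, 2⋅√11, 7⋅√2} ∪ [-3/2, -1/7]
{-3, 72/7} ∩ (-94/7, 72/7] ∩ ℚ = {-3, 72/7}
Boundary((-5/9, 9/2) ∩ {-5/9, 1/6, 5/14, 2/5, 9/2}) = {1/6, 5/14, 2/5}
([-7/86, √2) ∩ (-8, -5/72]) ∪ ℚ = ℚ ∪ [-7/86, -5/72]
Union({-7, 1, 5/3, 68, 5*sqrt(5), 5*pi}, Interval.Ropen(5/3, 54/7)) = Union({-7, 1, 68, 5*sqrt(5), 5*pi}, Interval.Ropen(5/3, 54/7))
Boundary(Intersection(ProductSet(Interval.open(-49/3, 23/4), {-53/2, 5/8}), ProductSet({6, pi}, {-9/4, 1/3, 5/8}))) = ProductSet({pi}, {5/8})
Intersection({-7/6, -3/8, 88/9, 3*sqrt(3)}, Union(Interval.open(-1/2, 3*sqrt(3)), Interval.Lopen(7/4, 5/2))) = {-3/8}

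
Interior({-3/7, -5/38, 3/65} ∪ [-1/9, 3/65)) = (-1/9, 3/65)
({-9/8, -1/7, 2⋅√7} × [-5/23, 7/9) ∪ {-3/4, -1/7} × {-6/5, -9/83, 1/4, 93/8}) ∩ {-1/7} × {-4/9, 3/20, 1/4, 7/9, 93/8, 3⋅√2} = {-1/7} × {3/20, 1/4, 93/8}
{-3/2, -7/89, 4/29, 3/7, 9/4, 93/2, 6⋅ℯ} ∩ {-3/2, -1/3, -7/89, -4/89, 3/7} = {-3/2, -7/89, 3/7}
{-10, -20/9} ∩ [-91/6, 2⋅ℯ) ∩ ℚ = {-10, -20/9}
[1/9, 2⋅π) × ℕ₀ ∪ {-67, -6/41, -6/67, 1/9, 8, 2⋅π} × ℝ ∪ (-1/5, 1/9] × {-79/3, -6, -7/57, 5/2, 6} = ([1/9, 2⋅π) × ℕ₀) ∪ ({-67, -6/41, -6/67, 1/9, 8, 2⋅π} × ℝ) ∪ ((-1/5, 1/9] × {-79/3, -6, -7/57, 5/2, 6})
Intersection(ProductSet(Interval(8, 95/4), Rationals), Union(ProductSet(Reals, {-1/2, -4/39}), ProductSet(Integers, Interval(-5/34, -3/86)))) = Union(ProductSet(Interval(8, 95/4), {-1/2, -4/39}), ProductSet(Range(8, 24, 1), Intersection(Interval(-5/34, -3/86), Rationals)))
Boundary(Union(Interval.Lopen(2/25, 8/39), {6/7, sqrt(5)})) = {2/25, 8/39, 6/7, sqrt(5)}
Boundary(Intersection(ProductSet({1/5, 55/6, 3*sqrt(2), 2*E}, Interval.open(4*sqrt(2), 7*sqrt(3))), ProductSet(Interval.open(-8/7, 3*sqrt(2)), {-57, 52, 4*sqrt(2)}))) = EmptySet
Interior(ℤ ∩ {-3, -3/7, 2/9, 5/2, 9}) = ∅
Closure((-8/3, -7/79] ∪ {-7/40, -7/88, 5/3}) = [-8/3, -7/79] ∪ {-7/88, 5/3}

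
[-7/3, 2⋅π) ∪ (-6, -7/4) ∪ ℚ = ℚ ∪ [-6, 2⋅π)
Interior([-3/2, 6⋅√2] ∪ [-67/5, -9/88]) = (-67/5, 6⋅√2)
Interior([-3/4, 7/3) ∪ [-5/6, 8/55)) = (-5/6, 7/3)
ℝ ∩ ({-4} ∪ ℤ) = ℤ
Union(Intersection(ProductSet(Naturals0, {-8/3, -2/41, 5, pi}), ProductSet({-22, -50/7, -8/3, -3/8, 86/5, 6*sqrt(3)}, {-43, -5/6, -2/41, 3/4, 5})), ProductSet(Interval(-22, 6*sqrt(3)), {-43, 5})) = ProductSet(Interval(-22, 6*sqrt(3)), {-43, 5})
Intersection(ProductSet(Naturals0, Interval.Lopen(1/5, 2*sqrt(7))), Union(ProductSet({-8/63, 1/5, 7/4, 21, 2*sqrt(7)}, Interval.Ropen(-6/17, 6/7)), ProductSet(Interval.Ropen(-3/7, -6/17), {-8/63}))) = ProductSet({21}, Interval.open(1/5, 6/7))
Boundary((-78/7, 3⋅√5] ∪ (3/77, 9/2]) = {-78/7, 3⋅√5}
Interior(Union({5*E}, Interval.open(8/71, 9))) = Interval.open(8/71, 9)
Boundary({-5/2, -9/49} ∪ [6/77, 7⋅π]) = {-5/2, -9/49, 6/77, 7⋅π}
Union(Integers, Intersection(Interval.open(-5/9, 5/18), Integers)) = Integers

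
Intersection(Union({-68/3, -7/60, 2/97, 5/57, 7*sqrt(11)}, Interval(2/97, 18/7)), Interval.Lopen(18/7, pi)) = EmptySet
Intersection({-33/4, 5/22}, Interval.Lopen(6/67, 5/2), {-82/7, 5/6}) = EmptySet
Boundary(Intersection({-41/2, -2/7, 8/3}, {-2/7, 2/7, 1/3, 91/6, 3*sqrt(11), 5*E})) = {-2/7}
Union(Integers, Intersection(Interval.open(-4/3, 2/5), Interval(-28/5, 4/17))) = Union(Integers, Interval.Lopen(-4/3, 4/17))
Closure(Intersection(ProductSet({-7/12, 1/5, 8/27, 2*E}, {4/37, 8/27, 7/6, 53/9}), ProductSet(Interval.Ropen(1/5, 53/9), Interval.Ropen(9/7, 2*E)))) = EmptySet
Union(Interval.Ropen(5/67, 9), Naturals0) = Union(Interval(5/67, 9), Naturals0)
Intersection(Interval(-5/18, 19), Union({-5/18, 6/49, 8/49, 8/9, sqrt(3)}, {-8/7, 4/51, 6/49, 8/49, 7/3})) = {-5/18, 4/51, 6/49, 8/49, 8/9, 7/3, sqrt(3)}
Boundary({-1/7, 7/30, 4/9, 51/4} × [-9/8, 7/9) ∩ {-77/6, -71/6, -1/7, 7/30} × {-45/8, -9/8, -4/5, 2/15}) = {-1/7, 7/30} × {-9/8, -4/5, 2/15}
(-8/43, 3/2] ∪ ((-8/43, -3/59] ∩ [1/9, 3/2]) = (-8/43, 3/2]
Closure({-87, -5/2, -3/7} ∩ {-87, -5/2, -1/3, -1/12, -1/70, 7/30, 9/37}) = {-87, -5/2}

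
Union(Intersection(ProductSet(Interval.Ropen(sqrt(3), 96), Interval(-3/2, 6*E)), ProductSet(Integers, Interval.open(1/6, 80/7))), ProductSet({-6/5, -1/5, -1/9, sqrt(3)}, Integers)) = Union(ProductSet({-6/5, -1/5, -1/9, sqrt(3)}, Integers), ProductSet(Range(2, 96, 1), Interval.open(1/6, 80/7)))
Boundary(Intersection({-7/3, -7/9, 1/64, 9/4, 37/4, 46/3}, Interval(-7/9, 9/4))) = {-7/9, 1/64, 9/4}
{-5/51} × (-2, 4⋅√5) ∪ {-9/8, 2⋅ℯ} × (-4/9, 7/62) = ({-9/8, 2⋅ℯ} × (-4/9, 7/62)) ∪ ({-5/51} × (-2, 4⋅√5))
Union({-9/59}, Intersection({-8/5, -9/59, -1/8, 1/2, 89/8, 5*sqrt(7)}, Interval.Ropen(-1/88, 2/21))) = {-9/59}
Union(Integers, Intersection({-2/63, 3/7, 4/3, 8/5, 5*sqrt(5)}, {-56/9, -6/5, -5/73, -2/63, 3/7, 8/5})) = Union({-2/63, 3/7, 8/5}, Integers)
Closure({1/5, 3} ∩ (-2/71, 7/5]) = {1/5}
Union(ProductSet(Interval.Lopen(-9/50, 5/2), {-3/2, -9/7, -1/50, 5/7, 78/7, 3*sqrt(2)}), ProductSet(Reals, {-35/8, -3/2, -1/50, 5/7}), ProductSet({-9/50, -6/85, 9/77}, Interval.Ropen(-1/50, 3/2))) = Union(ProductSet({-9/50, -6/85, 9/77}, Interval.Ropen(-1/50, 3/2)), ProductSet(Interval.Lopen(-9/50, 5/2), {-3/2, -9/7, -1/50, 5/7, 78/7, 3*sqrt(2)}), ProductSet(Reals, {-35/8, -3/2, -1/50, 5/7}))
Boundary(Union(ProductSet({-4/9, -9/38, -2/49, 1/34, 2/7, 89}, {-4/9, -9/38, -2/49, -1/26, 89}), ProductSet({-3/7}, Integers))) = Union(ProductSet({-3/7}, Integers), ProductSet({-4/9, -9/38, -2/49, 1/34, 2/7, 89}, {-4/9, -9/38, -2/49, -1/26, 89}))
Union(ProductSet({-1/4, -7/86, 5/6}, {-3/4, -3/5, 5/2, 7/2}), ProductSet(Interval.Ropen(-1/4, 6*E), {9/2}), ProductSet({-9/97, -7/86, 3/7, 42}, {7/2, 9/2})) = Union(ProductSet({-1/4, -7/86, 5/6}, {-3/4, -3/5, 5/2, 7/2}), ProductSet({-9/97, -7/86, 3/7, 42}, {7/2, 9/2}), ProductSet(Interval.Ropen(-1/4, 6*E), {9/2}))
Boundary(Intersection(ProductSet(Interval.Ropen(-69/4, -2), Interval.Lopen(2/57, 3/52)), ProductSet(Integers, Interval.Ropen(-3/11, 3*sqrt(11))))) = ProductSet(Range(-17, -2, 1), Interval(2/57, 3/52))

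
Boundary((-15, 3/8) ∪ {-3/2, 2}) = {-15, 3/8, 2}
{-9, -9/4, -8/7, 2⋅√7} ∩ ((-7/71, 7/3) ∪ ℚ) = {-9, -9/4, -8/7}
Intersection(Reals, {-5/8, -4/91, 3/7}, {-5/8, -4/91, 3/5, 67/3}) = {-5/8, -4/91}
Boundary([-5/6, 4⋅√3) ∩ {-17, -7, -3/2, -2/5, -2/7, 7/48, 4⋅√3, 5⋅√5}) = {-2/5, -2/7, 7/48}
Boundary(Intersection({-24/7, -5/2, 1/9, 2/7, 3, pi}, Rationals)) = {-24/7, -5/2, 1/9, 2/7, 3}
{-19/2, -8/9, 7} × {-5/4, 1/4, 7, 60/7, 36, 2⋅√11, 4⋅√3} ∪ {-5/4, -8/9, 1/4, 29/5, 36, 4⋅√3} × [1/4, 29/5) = ({-5/4, -8/9, 1/4, 29/5, 36, 4⋅√3} × [1/4, 29/5)) ∪ ({-19/2, -8/9, 7} × {-5/4, 1/4, 7, 60/7, 36, 2⋅√11, 4⋅√3})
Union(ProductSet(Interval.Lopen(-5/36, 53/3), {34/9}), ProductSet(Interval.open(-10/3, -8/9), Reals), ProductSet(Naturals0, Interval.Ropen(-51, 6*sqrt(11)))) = Union(ProductSet(Interval.open(-10/3, -8/9), Reals), ProductSet(Interval.Lopen(-5/36, 53/3), {34/9}), ProductSet(Naturals0, Interval.Ropen(-51, 6*sqrt(11))))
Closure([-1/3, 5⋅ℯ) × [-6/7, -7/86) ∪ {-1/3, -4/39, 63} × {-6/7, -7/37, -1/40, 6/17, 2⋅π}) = ({-1/3, 5⋅ℯ} × [-6/7, -7/86]) ∪ ([-1/3, 5⋅ℯ] × {-6/7, -7/86}) ∪ ({-1/3, -4/39, 63} × {-6/7, -7/37, -1/40, 6/17, 2⋅π}) ∪ ([-1/3, 5⋅ℯ) × [-6/7, -7/86))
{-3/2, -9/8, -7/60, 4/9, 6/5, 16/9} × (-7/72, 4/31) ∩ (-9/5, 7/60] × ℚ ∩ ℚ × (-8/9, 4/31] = {-3/2, -9/8, -7/60} × (ℚ ∩ (-7/72, 4/31))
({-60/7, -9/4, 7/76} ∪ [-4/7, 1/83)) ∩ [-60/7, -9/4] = {-60/7, -9/4}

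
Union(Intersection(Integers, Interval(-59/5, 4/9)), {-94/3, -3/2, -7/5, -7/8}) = Union({-94/3, -3/2, -7/5, -7/8}, Range(-11, 1, 1))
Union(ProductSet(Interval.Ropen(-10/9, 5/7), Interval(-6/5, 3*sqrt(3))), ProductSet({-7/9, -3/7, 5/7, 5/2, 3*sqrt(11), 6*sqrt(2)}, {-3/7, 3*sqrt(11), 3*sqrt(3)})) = Union(ProductSet({-7/9, -3/7, 5/7, 5/2, 3*sqrt(11), 6*sqrt(2)}, {-3/7, 3*sqrt(11), 3*sqrt(3)}), ProductSet(Interval.Ropen(-10/9, 5/7), Interval(-6/5, 3*sqrt(3))))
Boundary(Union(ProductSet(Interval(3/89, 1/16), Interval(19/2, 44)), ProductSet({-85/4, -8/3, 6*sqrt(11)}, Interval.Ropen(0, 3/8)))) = Union(ProductSet({3/89, 1/16}, Interval(19/2, 44)), ProductSet({-85/4, -8/3, 6*sqrt(11)}, Interval(0, 3/8)), ProductSet(Interval(3/89, 1/16), {19/2, 44}))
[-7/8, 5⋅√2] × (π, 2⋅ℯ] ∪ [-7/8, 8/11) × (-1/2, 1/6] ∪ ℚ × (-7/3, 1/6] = (ℚ × (-7/3, 1/6]) ∪ ([-7/8, 8/11) × (-1/2, 1/6]) ∪ ([-7/8, 5⋅√2] × (π, 2⋅ℯ])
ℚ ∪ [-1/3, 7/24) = ℚ ∪ [-1/3, 7/24]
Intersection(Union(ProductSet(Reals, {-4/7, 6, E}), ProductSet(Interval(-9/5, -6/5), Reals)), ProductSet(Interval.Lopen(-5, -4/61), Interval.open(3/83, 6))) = Union(ProductSet(Interval.Lopen(-5, -4/61), {E}), ProductSet(Interval(-9/5, -6/5), Interval.open(3/83, 6)))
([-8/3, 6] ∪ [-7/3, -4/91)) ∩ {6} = {6}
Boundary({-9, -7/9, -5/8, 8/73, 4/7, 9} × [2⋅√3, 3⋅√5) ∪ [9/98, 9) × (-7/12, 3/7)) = ({9/98, 9} × [-7/12, 3/7]) ∪ ([9/98, 9] × {-7/12, 3/7}) ∪ ({-9, -7/9, -5/8, 8/73, 4/7, 9} × [2⋅√3, 3⋅√5])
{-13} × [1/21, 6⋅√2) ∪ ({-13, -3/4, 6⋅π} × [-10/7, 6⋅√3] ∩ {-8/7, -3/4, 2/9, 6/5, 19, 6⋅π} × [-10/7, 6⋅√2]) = ({-13} × [1/21, 6⋅√2)) ∪ ({-3/4, 6⋅π} × [-10/7, 6⋅√2])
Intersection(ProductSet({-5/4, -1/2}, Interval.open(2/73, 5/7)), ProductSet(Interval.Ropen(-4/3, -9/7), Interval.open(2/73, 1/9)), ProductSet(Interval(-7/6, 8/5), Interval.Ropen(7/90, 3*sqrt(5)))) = EmptySet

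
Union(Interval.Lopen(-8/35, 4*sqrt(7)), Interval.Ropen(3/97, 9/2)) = Interval.Lopen(-8/35, 4*sqrt(7))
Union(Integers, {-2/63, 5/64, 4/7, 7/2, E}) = Union({-2/63, 5/64, 4/7, 7/2, E}, Integers)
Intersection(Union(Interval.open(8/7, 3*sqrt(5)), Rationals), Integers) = Integers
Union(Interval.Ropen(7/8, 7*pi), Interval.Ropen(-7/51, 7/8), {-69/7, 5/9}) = Union({-69/7}, Interval.Ropen(-7/51, 7*pi))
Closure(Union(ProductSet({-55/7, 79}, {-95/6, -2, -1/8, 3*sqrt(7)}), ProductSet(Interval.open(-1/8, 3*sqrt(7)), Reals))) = Union(ProductSet({-55/7, 79}, {-95/6, -2, -1/8, 3*sqrt(7)}), ProductSet(Interval(-1/8, 3*sqrt(7)), Reals))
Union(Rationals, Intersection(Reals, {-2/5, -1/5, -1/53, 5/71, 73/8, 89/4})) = Rationals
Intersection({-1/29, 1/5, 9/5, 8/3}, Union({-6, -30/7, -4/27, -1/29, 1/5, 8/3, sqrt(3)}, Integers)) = {-1/29, 1/5, 8/3}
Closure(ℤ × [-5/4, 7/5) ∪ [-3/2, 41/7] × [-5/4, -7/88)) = (ℤ × [-5/4, 7/5]) ∪ ([-3/2, 41/7] × [-5/4, -7/88])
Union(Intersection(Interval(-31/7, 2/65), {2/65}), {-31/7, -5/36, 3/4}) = {-31/7, -5/36, 2/65, 3/4}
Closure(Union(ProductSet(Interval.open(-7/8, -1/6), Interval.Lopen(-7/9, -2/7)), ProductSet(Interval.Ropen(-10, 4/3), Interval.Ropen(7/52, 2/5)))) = Union(ProductSet({-10, 4/3}, Interval(7/52, 2/5)), ProductSet({-7/8, -1/6}, Interval(-7/9, -2/7)), ProductSet(Interval(-10, 4/3), {7/52, 2/5}), ProductSet(Interval.Ropen(-10, 4/3), Interval.Ropen(7/52, 2/5)), ProductSet(Interval(-7/8, -1/6), {-7/9, -2/7}), ProductSet(Interval.open(-7/8, -1/6), Interval.Lopen(-7/9, -2/7)))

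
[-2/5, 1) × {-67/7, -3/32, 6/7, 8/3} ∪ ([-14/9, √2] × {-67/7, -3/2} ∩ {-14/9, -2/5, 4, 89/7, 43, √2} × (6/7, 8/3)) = [-2/5, 1) × {-67/7, -3/32, 6/7, 8/3}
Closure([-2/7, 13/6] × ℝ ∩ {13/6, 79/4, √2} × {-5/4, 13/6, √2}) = {13/6, √2} × {-5/4, 13/6, √2}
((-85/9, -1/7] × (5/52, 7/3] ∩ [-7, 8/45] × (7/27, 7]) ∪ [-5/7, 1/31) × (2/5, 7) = ([-7, -1/7] × (7/27, 7/3]) ∪ ([-5/7, 1/31) × (2/5, 7))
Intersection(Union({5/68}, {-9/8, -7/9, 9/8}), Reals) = {-9/8, -7/9, 5/68, 9/8}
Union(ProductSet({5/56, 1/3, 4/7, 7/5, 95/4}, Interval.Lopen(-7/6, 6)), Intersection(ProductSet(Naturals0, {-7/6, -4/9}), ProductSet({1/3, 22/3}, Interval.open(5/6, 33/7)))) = ProductSet({5/56, 1/3, 4/7, 7/5, 95/4}, Interval.Lopen(-7/6, 6))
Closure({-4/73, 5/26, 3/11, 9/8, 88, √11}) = {-4/73, 5/26, 3/11, 9/8, 88, √11}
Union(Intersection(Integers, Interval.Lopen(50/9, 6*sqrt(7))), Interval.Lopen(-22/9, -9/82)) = Union(Interval.Lopen(-22/9, -9/82), Range(6, 16, 1))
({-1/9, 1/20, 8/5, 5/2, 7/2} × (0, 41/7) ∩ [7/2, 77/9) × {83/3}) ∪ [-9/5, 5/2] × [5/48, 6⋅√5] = [-9/5, 5/2] × [5/48, 6⋅√5]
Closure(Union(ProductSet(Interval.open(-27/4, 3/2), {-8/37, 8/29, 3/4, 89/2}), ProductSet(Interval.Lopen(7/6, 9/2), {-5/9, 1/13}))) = Union(ProductSet(Interval(-27/4, 3/2), {-8/37, 8/29, 3/4, 89/2}), ProductSet(Interval(7/6, 9/2), {-5/9, 1/13}))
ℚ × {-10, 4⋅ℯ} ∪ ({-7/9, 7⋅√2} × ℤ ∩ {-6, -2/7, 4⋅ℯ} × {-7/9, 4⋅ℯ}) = ℚ × {-10, 4⋅ℯ}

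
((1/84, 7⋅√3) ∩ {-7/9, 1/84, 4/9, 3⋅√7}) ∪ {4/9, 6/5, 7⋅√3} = {4/9, 6/5, 7⋅√3, 3⋅√7}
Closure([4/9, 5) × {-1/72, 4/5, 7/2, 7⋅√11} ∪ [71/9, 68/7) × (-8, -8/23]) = ({71/9, 68/7} × [-8, -8/23]) ∪ ([71/9, 68/7] × {-8, -8/23}) ∪ ([71/9, 68/7) × (-8, -8/23]) ∪ ([4/9, 5] × {-1/72, 4/5, 7/2, 7⋅√11})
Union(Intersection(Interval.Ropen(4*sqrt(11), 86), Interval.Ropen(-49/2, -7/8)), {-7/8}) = {-7/8}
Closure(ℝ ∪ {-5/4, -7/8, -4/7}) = ℝ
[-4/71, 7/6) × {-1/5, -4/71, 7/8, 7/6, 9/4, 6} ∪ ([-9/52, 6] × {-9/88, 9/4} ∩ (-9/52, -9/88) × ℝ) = ((-9/52, -9/88) × {-9/88, 9/4}) ∪ ([-4/71, 7/6) × {-1/5, -4/71, 7/8, 7/6, 9/4, 6})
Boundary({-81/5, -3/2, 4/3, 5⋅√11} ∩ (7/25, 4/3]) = {4/3}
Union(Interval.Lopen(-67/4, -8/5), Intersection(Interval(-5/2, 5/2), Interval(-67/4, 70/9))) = Interval.Lopen(-67/4, 5/2)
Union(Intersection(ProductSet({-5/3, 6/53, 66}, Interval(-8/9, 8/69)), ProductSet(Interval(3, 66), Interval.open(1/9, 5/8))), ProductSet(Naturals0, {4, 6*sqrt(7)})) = Union(ProductSet({66}, Interval.Lopen(1/9, 8/69)), ProductSet(Naturals0, {4, 6*sqrt(7)}))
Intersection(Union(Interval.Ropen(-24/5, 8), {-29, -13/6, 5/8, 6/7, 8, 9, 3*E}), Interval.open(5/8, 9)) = Union({3*E}, Interval.Lopen(5/8, 8))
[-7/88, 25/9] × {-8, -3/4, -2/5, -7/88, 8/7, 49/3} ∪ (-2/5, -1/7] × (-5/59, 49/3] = ((-2/5, -1/7] × (-5/59, 49/3]) ∪ ([-7/88, 25/9] × {-8, -3/4, -2/5, -7/88, 8/7, 49/3})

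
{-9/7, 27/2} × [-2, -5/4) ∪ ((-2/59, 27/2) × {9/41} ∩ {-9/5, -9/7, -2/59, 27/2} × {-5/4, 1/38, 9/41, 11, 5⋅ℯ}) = {-9/7, 27/2} × [-2, -5/4)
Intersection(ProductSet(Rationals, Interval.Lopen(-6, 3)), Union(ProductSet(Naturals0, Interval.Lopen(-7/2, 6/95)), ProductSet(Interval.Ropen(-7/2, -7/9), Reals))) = Union(ProductSet(Intersection(Interval.Ropen(-7/2, -7/9), Rationals), Interval.Lopen(-6, 3)), ProductSet(Naturals0, Interval.Lopen(-7/2, 6/95)))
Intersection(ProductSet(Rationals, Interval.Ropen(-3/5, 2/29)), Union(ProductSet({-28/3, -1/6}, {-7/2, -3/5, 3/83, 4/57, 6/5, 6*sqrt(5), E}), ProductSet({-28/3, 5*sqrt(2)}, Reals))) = Union(ProductSet({-28/3}, Interval.Ropen(-3/5, 2/29)), ProductSet({-28/3, -1/6}, {-3/5, 3/83}))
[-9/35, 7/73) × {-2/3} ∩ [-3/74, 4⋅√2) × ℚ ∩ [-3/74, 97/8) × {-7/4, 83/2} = ∅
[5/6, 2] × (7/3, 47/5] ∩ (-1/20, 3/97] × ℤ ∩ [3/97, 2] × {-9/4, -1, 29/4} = ∅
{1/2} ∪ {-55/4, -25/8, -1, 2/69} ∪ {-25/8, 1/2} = {-55/4, -25/8, -1, 2/69, 1/2}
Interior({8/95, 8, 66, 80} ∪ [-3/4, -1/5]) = (-3/4, -1/5)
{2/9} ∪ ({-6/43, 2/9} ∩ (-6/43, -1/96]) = {2/9}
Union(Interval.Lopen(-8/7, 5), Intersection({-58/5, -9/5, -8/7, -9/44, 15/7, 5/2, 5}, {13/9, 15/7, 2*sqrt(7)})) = Interval.Lopen(-8/7, 5)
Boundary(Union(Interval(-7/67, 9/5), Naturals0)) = Union(Complement(Naturals0, Interval.open(-7/67, 9/5)), {-7/67, 9/5})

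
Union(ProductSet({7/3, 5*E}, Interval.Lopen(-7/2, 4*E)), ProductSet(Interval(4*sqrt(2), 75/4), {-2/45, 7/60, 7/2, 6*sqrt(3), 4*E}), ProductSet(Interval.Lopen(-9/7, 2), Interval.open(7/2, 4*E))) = Union(ProductSet({7/3, 5*E}, Interval.Lopen(-7/2, 4*E)), ProductSet(Interval.Lopen(-9/7, 2), Interval.open(7/2, 4*E)), ProductSet(Interval(4*sqrt(2), 75/4), {-2/45, 7/60, 7/2, 6*sqrt(3), 4*E}))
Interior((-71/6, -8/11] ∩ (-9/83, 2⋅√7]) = ∅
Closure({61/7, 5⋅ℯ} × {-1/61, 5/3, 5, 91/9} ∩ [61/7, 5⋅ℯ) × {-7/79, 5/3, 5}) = {61/7} × {5/3, 5}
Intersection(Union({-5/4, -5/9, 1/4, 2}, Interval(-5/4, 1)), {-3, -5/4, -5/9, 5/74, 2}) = {-5/4, -5/9, 5/74, 2}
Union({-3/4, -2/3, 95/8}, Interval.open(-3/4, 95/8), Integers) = Union(Integers, Interval(-3/4, 95/8))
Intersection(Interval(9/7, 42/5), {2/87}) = EmptySet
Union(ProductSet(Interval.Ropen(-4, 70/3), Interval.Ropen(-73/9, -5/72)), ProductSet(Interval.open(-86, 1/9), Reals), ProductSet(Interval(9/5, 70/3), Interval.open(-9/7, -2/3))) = Union(ProductSet(Interval.open(-86, 1/9), Reals), ProductSet(Interval.Ropen(-4, 70/3), Interval.Ropen(-73/9, -5/72)), ProductSet(Interval(9/5, 70/3), Interval.open(-9/7, -2/3)))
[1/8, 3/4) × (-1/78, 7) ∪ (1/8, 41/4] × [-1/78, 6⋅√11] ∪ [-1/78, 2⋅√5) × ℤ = ([-1/78, 2⋅√5) × ℤ) ∪ ([1/8, 3/4) × (-1/78, 7)) ∪ ((1/8, 41/4] × [-1/78, 6⋅√11])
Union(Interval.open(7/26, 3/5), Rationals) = Union(Interval(7/26, 3/5), Rationals)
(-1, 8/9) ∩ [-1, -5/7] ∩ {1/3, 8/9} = ∅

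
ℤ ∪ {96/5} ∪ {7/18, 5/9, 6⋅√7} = ℤ ∪ {7/18, 5/9, 96/5, 6⋅√7}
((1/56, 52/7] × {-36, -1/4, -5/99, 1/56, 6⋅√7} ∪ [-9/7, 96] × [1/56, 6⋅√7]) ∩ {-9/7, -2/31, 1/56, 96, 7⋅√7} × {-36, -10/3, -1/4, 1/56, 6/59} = {-9/7, -2/31, 1/56, 96, 7⋅√7} × {1/56, 6/59}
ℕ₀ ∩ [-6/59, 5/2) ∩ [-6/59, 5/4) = {0, 1}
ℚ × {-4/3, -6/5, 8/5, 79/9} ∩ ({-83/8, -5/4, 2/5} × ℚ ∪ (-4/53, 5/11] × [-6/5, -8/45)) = ({-83/8, -5/4, 2/5} × {-4/3, -6/5, 8/5, 79/9}) ∪ ((ℚ ∩ (-4/53, 5/11]) × {-6/5})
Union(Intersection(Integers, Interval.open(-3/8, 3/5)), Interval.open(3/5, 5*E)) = Union(Interval.open(3/5, 5*E), Range(0, 1, 1))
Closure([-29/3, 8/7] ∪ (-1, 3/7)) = [-29/3, 8/7]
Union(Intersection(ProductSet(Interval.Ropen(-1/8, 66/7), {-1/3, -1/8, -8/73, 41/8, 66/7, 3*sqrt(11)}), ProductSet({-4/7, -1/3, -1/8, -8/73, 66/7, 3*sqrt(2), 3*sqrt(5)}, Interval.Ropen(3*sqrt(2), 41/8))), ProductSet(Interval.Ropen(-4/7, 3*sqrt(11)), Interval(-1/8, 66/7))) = ProductSet(Interval.Ropen(-4/7, 3*sqrt(11)), Interval(-1/8, 66/7))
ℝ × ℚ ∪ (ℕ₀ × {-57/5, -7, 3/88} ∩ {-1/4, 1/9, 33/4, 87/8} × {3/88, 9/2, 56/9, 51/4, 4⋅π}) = ℝ × ℚ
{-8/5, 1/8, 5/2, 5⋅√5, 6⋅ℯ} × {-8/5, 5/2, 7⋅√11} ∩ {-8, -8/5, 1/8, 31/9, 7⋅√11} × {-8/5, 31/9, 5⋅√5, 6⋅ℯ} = {-8/5, 1/8} × {-8/5}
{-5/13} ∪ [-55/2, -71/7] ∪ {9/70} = [-55/2, -71/7] ∪ {-5/13, 9/70}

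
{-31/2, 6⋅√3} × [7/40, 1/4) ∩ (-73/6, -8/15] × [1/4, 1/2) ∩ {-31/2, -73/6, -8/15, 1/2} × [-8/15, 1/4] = ∅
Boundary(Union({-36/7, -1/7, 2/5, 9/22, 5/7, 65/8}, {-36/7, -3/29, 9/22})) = {-36/7, -1/7, -3/29, 2/5, 9/22, 5/7, 65/8}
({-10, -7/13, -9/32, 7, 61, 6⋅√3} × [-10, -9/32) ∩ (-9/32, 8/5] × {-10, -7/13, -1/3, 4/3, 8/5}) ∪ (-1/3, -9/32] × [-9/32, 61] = (-1/3, -9/32] × [-9/32, 61]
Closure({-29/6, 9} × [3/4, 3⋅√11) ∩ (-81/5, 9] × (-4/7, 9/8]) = {-29/6, 9} × [3/4, 9/8]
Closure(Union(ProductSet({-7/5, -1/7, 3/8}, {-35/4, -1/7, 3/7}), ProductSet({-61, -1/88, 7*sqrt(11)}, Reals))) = Union(ProductSet({-61, -1/88, 7*sqrt(11)}, Reals), ProductSet({-7/5, -1/7, 3/8}, {-35/4, -1/7, 3/7}))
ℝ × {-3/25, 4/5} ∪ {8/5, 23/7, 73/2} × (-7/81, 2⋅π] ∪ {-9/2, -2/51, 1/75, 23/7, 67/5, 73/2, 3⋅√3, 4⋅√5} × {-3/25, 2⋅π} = (ℝ × {-3/25, 4/5}) ∪ ({8/5, 23/7, 73/2} × (-7/81, 2⋅π]) ∪ ({-9/2, -2/51, 1/75, 23/7, 67/5, 73/2, 3⋅√3, 4⋅√5} × {-3/25, 2⋅π})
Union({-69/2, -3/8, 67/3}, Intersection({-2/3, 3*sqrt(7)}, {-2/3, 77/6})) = {-69/2, -2/3, -3/8, 67/3}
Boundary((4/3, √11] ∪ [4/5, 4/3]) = {4/5, √11}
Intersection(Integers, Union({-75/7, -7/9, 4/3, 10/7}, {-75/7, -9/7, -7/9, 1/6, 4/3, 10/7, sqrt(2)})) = EmptySet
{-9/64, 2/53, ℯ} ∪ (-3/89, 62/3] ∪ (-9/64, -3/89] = [-9/64, 62/3]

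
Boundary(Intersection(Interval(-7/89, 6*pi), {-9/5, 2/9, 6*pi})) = {2/9, 6*pi}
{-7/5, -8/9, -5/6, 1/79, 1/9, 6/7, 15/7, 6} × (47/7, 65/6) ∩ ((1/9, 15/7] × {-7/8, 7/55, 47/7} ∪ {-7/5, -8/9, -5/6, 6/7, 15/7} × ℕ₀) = {-7/5, -8/9, -5/6, 6/7, 15/7} × {7, 8, 9, 10}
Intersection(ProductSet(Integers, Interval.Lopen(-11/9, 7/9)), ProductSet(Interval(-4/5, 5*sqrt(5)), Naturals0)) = ProductSet(Range(0, 12, 1), Range(0, 1, 1))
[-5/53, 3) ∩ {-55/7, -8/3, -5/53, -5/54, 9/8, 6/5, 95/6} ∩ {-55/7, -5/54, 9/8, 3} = {-5/54, 9/8}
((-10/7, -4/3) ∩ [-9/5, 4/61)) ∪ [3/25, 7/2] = (-10/7, -4/3) ∪ [3/25, 7/2]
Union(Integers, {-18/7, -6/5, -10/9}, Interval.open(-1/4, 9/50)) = Union({-18/7, -6/5, -10/9}, Integers, Interval.open(-1/4, 9/50))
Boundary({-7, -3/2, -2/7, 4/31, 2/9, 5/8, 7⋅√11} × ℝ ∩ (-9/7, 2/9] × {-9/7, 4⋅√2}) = {-2/7, 4/31, 2/9} × {-9/7, 4⋅√2}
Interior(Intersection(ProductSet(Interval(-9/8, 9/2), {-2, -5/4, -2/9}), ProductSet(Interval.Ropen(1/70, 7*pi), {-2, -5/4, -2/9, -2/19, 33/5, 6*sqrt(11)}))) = EmptySet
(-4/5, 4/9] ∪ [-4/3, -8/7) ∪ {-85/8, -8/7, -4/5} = {-85/8} ∪ [-4/3, -8/7] ∪ [-4/5, 4/9]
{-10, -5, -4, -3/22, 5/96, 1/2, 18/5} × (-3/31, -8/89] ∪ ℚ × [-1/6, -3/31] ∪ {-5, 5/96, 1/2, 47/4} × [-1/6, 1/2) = (ℚ × [-1/6, -3/31]) ∪ ({-5, 5/96, 1/2, 47/4} × [-1/6, 1/2)) ∪ ({-10, -5, -4, -3/22, 5/96, 1/2, 18/5} × (-3/31, -8/89])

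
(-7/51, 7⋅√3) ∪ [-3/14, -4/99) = [-3/14, 7⋅√3)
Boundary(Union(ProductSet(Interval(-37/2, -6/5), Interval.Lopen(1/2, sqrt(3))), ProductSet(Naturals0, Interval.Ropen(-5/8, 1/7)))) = Union(ProductSet({-37/2, -6/5}, Interval(1/2, sqrt(3))), ProductSet(Interval(-37/2, -6/5), {1/2, sqrt(3)}), ProductSet(Naturals0, Interval(-5/8, 1/7)))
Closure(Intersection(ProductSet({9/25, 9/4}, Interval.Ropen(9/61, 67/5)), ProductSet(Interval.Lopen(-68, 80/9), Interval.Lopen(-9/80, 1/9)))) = EmptySet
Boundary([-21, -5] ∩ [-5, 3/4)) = {-5}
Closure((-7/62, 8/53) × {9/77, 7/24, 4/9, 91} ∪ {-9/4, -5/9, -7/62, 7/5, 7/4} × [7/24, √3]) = ([-7/62, 8/53] × {9/77, 7/24, 4/9, 91}) ∪ ({-9/4, -5/9, -7/62, 7/5, 7/4} × [7/24, √3])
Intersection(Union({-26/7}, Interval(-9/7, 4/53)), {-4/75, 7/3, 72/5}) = {-4/75}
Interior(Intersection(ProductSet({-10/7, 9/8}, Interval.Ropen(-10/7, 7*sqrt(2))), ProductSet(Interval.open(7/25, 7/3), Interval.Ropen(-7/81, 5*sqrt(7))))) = EmptySet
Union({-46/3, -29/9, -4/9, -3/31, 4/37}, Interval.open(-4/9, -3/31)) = Union({-46/3, -29/9, 4/37}, Interval(-4/9, -3/31))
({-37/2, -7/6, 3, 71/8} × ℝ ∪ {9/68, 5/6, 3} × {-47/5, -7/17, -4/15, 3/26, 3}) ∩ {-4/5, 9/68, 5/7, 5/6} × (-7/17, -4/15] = {9/68, 5/6} × {-4/15}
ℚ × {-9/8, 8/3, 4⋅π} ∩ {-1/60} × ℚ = {-1/60} × {-9/8, 8/3}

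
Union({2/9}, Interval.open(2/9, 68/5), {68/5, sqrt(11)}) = Interval(2/9, 68/5)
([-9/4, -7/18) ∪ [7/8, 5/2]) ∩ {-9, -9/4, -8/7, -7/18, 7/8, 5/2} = {-9/4, -8/7, 7/8, 5/2}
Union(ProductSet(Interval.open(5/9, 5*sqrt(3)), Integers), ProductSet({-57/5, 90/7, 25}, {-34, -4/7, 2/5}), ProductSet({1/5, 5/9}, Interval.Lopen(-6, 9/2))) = Union(ProductSet({1/5, 5/9}, Interval.Lopen(-6, 9/2)), ProductSet({-57/5, 90/7, 25}, {-34, -4/7, 2/5}), ProductSet(Interval.open(5/9, 5*sqrt(3)), Integers))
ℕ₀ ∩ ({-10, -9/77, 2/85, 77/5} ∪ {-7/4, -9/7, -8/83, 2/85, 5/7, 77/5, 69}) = {69}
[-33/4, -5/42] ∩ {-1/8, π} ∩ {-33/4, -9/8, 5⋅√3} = ∅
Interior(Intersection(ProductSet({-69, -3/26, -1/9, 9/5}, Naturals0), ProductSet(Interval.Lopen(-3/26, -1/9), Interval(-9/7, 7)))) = EmptySet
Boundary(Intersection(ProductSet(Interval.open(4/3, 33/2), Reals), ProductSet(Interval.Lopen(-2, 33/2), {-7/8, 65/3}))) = ProductSet(Interval(4/3, 33/2), {-7/8, 65/3})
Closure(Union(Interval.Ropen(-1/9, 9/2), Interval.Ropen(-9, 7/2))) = Interval(-9, 9/2)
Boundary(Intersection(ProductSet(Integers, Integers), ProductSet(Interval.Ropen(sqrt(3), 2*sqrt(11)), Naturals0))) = ProductSet(Range(2, 7, 1), Naturals0)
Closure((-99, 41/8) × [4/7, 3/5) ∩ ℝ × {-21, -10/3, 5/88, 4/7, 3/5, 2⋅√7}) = [-99, 41/8] × {4/7}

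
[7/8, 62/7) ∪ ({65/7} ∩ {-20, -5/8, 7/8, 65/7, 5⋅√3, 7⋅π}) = [7/8, 62/7) ∪ {65/7}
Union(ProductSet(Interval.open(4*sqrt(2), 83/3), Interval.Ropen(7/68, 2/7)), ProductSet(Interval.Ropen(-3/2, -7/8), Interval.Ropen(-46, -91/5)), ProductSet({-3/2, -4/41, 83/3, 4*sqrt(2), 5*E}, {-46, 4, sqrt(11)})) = Union(ProductSet({-3/2, -4/41, 83/3, 4*sqrt(2), 5*E}, {-46, 4, sqrt(11)}), ProductSet(Interval.Ropen(-3/2, -7/8), Interval.Ropen(-46, -91/5)), ProductSet(Interval.open(4*sqrt(2), 83/3), Interval.Ropen(7/68, 2/7)))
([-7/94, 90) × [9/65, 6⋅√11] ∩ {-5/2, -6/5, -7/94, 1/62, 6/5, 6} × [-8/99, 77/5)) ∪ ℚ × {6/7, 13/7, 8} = (ℚ × {6/7, 13/7, 8}) ∪ ({-7/94, 1/62, 6/5, 6} × [9/65, 77/5))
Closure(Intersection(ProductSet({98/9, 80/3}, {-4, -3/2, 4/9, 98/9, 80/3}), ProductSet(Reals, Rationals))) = ProductSet({98/9, 80/3}, {-4, -3/2, 4/9, 98/9, 80/3})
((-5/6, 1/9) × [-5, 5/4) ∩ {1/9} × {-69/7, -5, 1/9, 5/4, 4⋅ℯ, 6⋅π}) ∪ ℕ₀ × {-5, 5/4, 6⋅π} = ℕ₀ × {-5, 5/4, 6⋅π}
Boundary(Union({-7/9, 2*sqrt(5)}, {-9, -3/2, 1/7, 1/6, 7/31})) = {-9, -3/2, -7/9, 1/7, 1/6, 7/31, 2*sqrt(5)}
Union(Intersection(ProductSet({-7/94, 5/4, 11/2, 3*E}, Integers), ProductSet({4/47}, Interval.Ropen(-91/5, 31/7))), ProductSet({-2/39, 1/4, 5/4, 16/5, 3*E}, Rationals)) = ProductSet({-2/39, 1/4, 5/4, 16/5, 3*E}, Rationals)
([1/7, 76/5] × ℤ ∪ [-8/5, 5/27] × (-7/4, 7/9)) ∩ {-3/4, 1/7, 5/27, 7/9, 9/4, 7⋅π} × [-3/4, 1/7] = ({-3/4, 1/7, 5/27} × [-3/4, 1/7]) ∪ ({1/7, 5/27, 7/9, 9/4} × {0})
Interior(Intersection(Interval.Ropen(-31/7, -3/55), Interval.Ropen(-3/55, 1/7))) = EmptySet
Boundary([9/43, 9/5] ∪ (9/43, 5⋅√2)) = {9/43, 5⋅√2}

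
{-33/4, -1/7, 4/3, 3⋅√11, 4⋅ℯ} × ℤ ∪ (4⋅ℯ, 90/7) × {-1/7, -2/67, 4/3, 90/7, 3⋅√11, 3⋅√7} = ({-33/4, -1/7, 4/3, 3⋅√11, 4⋅ℯ} × ℤ) ∪ ((4⋅ℯ, 90/7) × {-1/7, -2/67, 4/3, 90/7, 3⋅√11, 3⋅√7})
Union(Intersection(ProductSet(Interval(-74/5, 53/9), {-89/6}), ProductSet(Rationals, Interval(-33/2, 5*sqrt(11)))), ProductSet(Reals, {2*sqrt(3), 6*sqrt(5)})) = Union(ProductSet(Intersection(Interval(-74/5, 53/9), Rationals), {-89/6}), ProductSet(Reals, {2*sqrt(3), 6*sqrt(5)}))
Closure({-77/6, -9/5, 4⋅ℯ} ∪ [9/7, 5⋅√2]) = {-77/6, -9/5, 4⋅ℯ} ∪ [9/7, 5⋅√2]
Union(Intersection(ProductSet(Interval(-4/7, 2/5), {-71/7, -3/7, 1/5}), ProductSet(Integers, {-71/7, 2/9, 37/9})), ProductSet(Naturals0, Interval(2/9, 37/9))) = Union(ProductSet(Naturals0, Interval(2/9, 37/9)), ProductSet(Range(0, 1, 1), {-71/7}))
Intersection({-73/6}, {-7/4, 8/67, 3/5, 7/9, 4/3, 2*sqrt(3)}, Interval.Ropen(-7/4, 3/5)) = EmptySet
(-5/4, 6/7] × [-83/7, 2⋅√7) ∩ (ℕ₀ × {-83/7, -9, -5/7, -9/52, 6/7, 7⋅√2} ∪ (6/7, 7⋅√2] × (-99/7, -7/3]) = {0} × {-83/7, -9, -5/7, -9/52, 6/7}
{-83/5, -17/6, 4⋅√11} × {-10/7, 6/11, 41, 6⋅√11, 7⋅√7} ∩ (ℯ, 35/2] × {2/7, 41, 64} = {4⋅√11} × {41}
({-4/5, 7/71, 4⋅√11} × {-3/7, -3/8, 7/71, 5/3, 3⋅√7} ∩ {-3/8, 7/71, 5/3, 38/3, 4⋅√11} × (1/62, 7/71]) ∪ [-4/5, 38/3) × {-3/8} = ([-4/5, 38/3) × {-3/8}) ∪ ({7/71, 4⋅√11} × {7/71})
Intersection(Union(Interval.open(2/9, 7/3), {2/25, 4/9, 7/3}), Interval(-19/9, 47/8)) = Union({2/25}, Interval.Lopen(2/9, 7/3))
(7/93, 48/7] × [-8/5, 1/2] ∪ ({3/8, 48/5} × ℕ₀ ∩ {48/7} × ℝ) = (7/93, 48/7] × [-8/5, 1/2]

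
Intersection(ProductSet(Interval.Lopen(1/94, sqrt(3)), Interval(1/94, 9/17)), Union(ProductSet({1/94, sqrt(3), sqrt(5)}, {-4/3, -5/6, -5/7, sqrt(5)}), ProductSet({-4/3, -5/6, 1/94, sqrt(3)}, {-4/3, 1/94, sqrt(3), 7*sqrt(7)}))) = ProductSet({sqrt(3)}, {1/94})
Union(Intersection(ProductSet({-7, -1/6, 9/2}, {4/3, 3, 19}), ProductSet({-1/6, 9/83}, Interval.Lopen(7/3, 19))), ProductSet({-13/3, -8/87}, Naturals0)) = Union(ProductSet({-1/6}, {3, 19}), ProductSet({-13/3, -8/87}, Naturals0))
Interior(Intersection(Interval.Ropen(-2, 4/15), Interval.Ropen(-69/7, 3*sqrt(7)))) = Interval.open(-2, 4/15)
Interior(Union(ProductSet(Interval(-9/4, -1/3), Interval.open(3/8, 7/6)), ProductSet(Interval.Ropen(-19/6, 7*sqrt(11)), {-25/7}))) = ProductSet(Interval.open(-9/4, -1/3), Interval.open(3/8, 7/6))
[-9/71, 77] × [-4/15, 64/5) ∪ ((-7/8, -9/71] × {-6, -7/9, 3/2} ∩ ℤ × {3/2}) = [-9/71, 77] × [-4/15, 64/5)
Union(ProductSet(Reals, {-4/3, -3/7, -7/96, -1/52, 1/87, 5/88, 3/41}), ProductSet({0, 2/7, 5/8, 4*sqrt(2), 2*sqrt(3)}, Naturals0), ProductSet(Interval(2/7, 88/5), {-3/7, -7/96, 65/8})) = Union(ProductSet({0, 2/7, 5/8, 4*sqrt(2), 2*sqrt(3)}, Naturals0), ProductSet(Interval(2/7, 88/5), {-3/7, -7/96, 65/8}), ProductSet(Reals, {-4/3, -3/7, -7/96, -1/52, 1/87, 5/88, 3/41}))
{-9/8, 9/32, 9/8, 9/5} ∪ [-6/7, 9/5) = {-9/8} ∪ [-6/7, 9/5]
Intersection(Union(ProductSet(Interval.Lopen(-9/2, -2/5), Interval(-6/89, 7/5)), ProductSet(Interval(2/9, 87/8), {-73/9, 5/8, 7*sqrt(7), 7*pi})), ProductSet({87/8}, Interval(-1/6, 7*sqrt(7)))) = ProductSet({87/8}, {5/8, 7*sqrt(7)})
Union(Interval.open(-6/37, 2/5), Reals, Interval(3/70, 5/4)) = Interval(-oo, oo)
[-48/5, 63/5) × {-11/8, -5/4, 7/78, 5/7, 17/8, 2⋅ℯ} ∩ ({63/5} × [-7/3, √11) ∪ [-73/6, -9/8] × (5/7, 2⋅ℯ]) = [-48/5, -9/8] × {17/8, 2⋅ℯ}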